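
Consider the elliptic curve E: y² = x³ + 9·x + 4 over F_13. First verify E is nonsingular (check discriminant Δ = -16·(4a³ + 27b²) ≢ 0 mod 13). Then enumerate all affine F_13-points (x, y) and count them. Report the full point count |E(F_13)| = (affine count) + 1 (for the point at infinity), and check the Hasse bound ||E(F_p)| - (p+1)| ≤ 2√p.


Affine points = {(0, 2), (0, 11), (1, 1), (1, 12), (2, 2), (2, 11), (4, 0), (6, 1), (6, 12), (8, 4), (8, 9), (11, 2), (11, 11)}; affine count = 13; |E(F_13)| = 14.

Discriminant check: Δ ∝ 4a³ + 27b² = 4·9³ + 27·4² = 4·729 + 27·16 ≡ 7 (mod 13). Nonzero ⇒ E is nonsingular.
For each x ∈ F_13, compute rhs = x³ + 9·x + 4 mod 13, then count y ∈ F_13 with y² ≡ rhs.
  x = 0: rhs = 4, matching y values: 2, 11 (2 points).
  x = 1: rhs = 1, matching y values: 1, 12 (2 points).
  x = 2: rhs = 4, matching y values: 2, 11 (2 points).
  x = 3: rhs = 6, matching y values: none (0 points).
  x = 4: rhs = 0, matching y values: 0 (1 points).
  x = 5: rhs = 5, matching y values: none (0 points).
  x = 6: rhs = 1, matching y values: 1, 12 (2 points).
  x = 7: rhs = 7, matching y values: none (0 points).
  x = 8: rhs = 3, matching y values: 4, 9 (2 points).
  x = 9: rhs = 8, matching y values: none (0 points).
  x = 10: rhs = 2, matching y values: none (0 points).
  x = 11: rhs = 4, matching y values: 2, 11 (2 points).
  x = 12: rhs = 7, matching y values: none (0 points).
Total affine count: 13.
Full point count |E(F_13)| = 13 + 1 = 14.
Hasse bound: |14 − (13+1)| = |0| = 0 ≤ 2√13 ≈ 7.2111 ✓.


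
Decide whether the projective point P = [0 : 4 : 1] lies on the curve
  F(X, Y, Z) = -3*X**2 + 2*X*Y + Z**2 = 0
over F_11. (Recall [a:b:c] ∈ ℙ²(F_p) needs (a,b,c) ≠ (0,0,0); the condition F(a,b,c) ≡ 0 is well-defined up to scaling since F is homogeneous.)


F(0,4,1) ≡ 1 (mod 11); P is NOT on the curve.

Evaluate F(0, 4, 1) term-by-term (mod 11).
  -3*X**2 ↦ -3·0·1·1 = 0
  2*X*Y ↦ 2·0·4·1 = 0
  Z**2 ↦ 1·1·1·1 = 1
Sum: F(0, 4, 1) = (0) + (0) + (1) = 1.
Reducing mod 11: 1 ≡ 1 (mod 11).
Since F(a, b, c) ≡ 1 ≠ 0 (mod 11), P does NOT lie on the curve.


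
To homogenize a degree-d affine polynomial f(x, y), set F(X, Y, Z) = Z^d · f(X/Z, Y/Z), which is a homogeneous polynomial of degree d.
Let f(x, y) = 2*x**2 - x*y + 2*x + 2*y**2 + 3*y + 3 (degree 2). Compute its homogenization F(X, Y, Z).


F(X, Y, Z) = 2*X**2 - X*Y + 2*X*Z + 2*Y**2 + 3*Y*Z + 3*Z**2

deg(f) = 2.
Substitute x = X/Z, y = Y/Z into f, then multiply by Z^2.
  monomial 2·x^2·y^0 ↦ 2·X^2·Y^0·Z^0.
  monomial -1·x^1·y^1 ↦ -1·X^1·Y^1·Z^0.
  monomial 2·x^1·y^0 ↦ 2·X^1·Y^0·Z^1.
  monomial 2·x^0·y^2 ↦ 2·X^0·Y^2·Z^0.
  monomial 3·x^0·y^1 ↦ 3·X^0·Y^1·Z^1.
  monomial 3·x^0·y^0 ↦ 3·X^0·Y^0·Z^2.
Collecting: F(X, Y, Z) = 2*X**2 - X*Y + 2*X*Z + 2*Y**2 + 3*Y*Z + 3*Z**2.


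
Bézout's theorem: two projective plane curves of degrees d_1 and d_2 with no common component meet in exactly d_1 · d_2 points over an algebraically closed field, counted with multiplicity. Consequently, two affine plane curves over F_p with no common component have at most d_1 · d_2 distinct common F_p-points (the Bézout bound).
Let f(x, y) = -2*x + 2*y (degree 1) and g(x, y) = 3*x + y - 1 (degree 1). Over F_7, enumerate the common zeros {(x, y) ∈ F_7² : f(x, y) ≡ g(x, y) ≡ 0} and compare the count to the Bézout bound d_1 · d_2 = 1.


Common zeros: {(2, 2)}; count = 1; Bézout bound = 1.

deg(f) = 1, deg(g) = 1, so Bézout bound = 1.
Scan x ∈ F_7. For each x, list the y ∈ F_7 with f(x, y) ≡ 0 and those with g(x, y) ≡ 0 (mod 7); the common zeros in that column are the intersection.
  x = 0: f ≡ 0 at y ∈ {0}; g ≡ 0 at y ∈ {1}; common: ∅.
  x = 1: f ≡ 0 at y ∈ {1}; g ≡ 0 at y ∈ {5}; common: ∅.
  x = 2: f ≡ 0 at y ∈ {2}; g ≡ 0 at y ∈ {2}; common: {2}.
  x = 3: f ≡ 0 at y ∈ {3}; g ≡ 0 at y ∈ {6}; common: ∅.
  x = 4: f ≡ 0 at y ∈ {4}; g ≡ 0 at y ∈ {3}; common: ∅.
  x = 5: f ≡ 0 at y ∈ {5}; g ≡ 0 at y ∈ {0}; common: ∅.
  x = 6: f ≡ 0 at y ∈ {6}; g ≡ 0 at y ∈ {4}; common: ∅.
Collecting: common zeros = {(2, 2)}, so the count is 1.
Comparison with the Bézout bound: 1 ≤ 1 = deg(f)·deg(g), as expected for curves with no common component (the bound is attained).


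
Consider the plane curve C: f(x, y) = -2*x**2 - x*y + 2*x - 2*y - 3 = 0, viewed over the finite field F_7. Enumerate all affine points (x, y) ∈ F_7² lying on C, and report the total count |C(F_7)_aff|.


Affine F_7-points: {(0, 2), (1, 6), (2, 0), (3, 4), (4, 6), (6, 0)}; count = 6.

For each of the 49 pairs (x, y) ∈ F_7², evaluate f(x, y) mod 7. Record the zeros.
  x = 0: [0↦4, 1↦2, 2↦0, 3↦5, 4↦3, 5↦1, 6↦6]  zeros at y ∈ {2}
  x = 1: [0↦4, 1↦1, 2↦5, 3↦2, 4↦6, 5↦3, 6↦0]  zeros at y ∈ {6}
  x = 2: [0↦0, 1↦3, 2↦6, 3↦2, 4↦5, 5↦1, 6↦4]  zeros at y ∈ {0}
  x = 3: [0↦6, 1↦1, 2↦3, 3↦5, 4↦0, 5↦2, 6↦4]  zeros at y ∈ {4}
  x = 4: [0↦1, 1↦2, 2↦3, 3↦4, 4↦5, 5↦6, 6↦0]  zeros at y ∈ {6}
  x = 5: [0↦6, 1↦6, 2↦6, 3↦6, 4↦6, 5↦6, 6↦6]  zeros at y ∈ ∅
  x = 6: [0↦0, 1↦6, 2↦5, 3↦4, 4↦3, 5↦2, 6↦1]  zeros at y ∈ {0}
Collecting zeros: affine points = {(0, 2), (1, 6), (2, 0), (3, 4), (4, 6), (6, 0)}.
Total count |C(F_7)_aff| = 6.


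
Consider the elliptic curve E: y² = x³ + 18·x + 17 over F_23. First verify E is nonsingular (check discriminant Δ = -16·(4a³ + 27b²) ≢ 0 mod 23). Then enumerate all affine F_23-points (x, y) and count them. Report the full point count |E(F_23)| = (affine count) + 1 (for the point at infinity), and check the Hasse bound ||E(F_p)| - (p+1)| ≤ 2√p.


Affine points = {(1, 6), (1, 17), (3, 11), (3, 12), (5, 5), (5, 18), (7, 7), (7, 16), (8, 11), (8, 12), (10, 1), (10, 22), (12, 11), (12, 12), (14, 0), (16, 10), (16, 13), (18, 3), (18, 20)}; affine count = 19; |E(F_23)| = 20.

Discriminant check: Δ ∝ 4a³ + 27b² = 4·18³ + 27·17² = 4·5832 + 27·289 ≡ 12 (mod 23). Nonzero ⇒ E is nonsingular.
For each x ∈ F_23, compute rhs = x³ + 18·x + 17 mod 23, then count y ∈ F_23 with y² ≡ rhs.
  x = 0: rhs = 17, matching y values: none (0 points).
  x = 1: rhs = 13, matching y values: 6, 17 (2 points).
  x = 2: rhs = 15, matching y values: none (0 points).
  x = 3: rhs = 6, matching y values: 11, 12 (2 points).
  x = 4: rhs = 15, matching y values: none (0 points).
  x = 5: rhs = 2, matching y values: 5, 18 (2 points).
  x = 6: rhs = 19, matching y values: none (0 points).
  x = 7: rhs = 3, matching y values: 7, 16 (2 points).
  x = 8: rhs = 6, matching y values: 11, 12 (2 points).
  x = 9: rhs = 11, matching y values: none (0 points).
  x = 10: rhs = 1, matching y values: 1, 22 (2 points).
  x = 11: rhs = 5, matching y values: none (0 points).
  x = 12: rhs = 6, matching y values: 11, 12 (2 points).
  x = 13: rhs = 10, matching y values: none (0 points).
  x = 14: rhs = 0, matching y values: 0 (1 points).
  x = 15: rhs = 5, matching y values: none (0 points).
  x = 16: rhs = 8, matching y values: 10, 13 (2 points).
  x = 17: rhs = 15, matching y values: none (0 points).
  x = 18: rhs = 9, matching y values: 3, 20 (2 points).
  x = 19: rhs = 19, matching y values: none (0 points).
  x = 20: rhs = 5, matching y values: none (0 points).
  x = 21: rhs = 19, matching y values: none (0 points).
  x = 22: rhs = 21, matching y values: none (0 points).
Total affine count: 19.
Full point count |E(F_23)| = 19 + 1 = 20.
Hasse bound: |20 − (23+1)| = |-4| = 4 ≤ 2√23 ≈ 9.5917 ✓.


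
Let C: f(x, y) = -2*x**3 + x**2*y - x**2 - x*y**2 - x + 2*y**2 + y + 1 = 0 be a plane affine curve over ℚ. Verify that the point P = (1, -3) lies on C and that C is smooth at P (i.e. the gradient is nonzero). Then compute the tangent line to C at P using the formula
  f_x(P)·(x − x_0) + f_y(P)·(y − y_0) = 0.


Tangent line at P: -24*x - 4*y + 12 = 0.

Step 1: f(1, -3) = 0, so P lies on C.
Step 2: partial derivatives
  f_x(x, y) = -6*x**2 + 2*x*y - 2*x - y**2 - 1, f_y(x, y) = x**2 - 2*x*y + 4*y + 1.
  f_x(P) = -24, f_y(P) = -4 (gradient nonzero, so P is smooth).
Step 3: tangent line at P: -24·(x − 1) + -4·(y − -3) = 0.
Expanding: -24*x - 4*y + 12 = 0.


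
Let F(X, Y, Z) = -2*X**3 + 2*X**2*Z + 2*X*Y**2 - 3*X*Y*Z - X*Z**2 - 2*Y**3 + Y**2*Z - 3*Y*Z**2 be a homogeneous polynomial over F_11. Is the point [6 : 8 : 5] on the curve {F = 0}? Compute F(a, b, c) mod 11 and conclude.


F(6,8,5) ≡ 7 (mod 11); P is NOT on the curve.

Evaluate F(6, 8, 5) term-by-term (mod 11).
  -2*X**3 ↦ -2·216·1·1 = -432
  2*X**2*Z ↦ 2·36·1·5 = 360
  2*X*Y**2 ↦ 2·6·64·1 = 768
  -3*X*Y*Z ↦ -3·6·8·5 = -720
  -X*Z**2 ↦ -1·6·1·25 = -150
  -2*Y**3 ↦ -2·1·512·1 = -1024
  Y**2*Z ↦ 1·1·64·5 = 320
  -3*Y*Z**2 ↦ -3·1·8·25 = -600
Sum: F(6, 8, 5) = (-432) + (360) + (768) + (-720) + (-150) + (-1024) + (320) + (-600) = -1478.
Reducing mod 11: -1478 ≡ 7 (mod 11).
Since F(a, b, c) ≡ 7 ≠ 0 (mod 11), P does NOT lie on the curve.


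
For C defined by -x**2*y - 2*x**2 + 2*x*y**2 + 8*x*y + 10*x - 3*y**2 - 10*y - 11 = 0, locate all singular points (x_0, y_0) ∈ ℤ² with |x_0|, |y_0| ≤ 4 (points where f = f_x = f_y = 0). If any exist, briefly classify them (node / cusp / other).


Singular points: {(2, -1)}; classification: node.

Compute partial derivatives:
  f_x = -2*x*y - 4*x + 2*y**2 + 8*y + 10.
  f_y = -x**2 + 4*x*y + 8*x - 6*y - 10.
Scan x_0 ∈ {−4, ..., 4}. For each x_0, f_y(x_0, y) is a polynomial in y; find its integer roots y ∈ {−4, ..., 4}, then test f_x and f at those candidates.
  x = -4: f_y(-4, y) = -22*y - 58; no integer root y with |y| ≤ 4.
  x = -3: f_y(-3, y) = -18*y - 43; no integer root y with |y| ≤ 4.
  x = -2: f_y(-2, y) = -14*y - 30; no integer root y with |y| ≤ 4.
  x = -1: f_y(-1, y) = -10*y - 19; no integer root y with |y| ≤ 4.
  x = 0: f_y(0, y) = -6*y - 10; no integer root y with |y| ≤ 4.
  x = 1: f_y(1, y) = -2*y - 3; no integer root y with |y| ≤ 4.
  x = 2: f_y(2, y) = 2*y + 2; vanishes at y ∈ {-1}. (2, -1): f_x = 0, f = 0 — SINGULAR.
  x = 3: f_y(3, y) = 6*y + 5; no integer root y with |y| ≤ 4.
  x = 4: f_y(4, y) = 10*y + 6; no integer root y with |y| ≤ 4.
Only singular point on the grid: (2, -1).
Classify: substitute x = 2 + u, y = -1 + v and expand: f = -u**2*v - u**2 + 2*u*v**2 + v**2.
No constant or linear terms (consistent with a singular point). Quadratic part: -u**2 + v**2. Cubic part: -u**2*v + 2*u*v**2.
The quadratic part v**2 - u**2 = (v − u)(v + u) splits into two distinct linear factors, so there are two distinct tangent lines y − -1 = ±(x − 2) — this is a node (ordinary double point).
Classification: node.


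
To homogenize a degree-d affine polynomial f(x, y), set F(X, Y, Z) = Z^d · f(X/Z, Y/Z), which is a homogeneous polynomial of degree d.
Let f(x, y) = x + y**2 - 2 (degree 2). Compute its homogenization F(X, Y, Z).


F(X, Y, Z) = X*Z + Y**2 - 2*Z**2

deg(f) = 2.
Substitute x = X/Z, y = Y/Z into f, then multiply by Z^2.
  monomial 1·x^1·y^0 ↦ 1·X^1·Y^0·Z^1.
  monomial 1·x^0·y^2 ↦ 1·X^0·Y^2·Z^0.
  monomial -2·x^0·y^0 ↦ -2·X^0·Y^0·Z^2.
Collecting: F(X, Y, Z) = X*Z + Y**2 - 2*Z**2.


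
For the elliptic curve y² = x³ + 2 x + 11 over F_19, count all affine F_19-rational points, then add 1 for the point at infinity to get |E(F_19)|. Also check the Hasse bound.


Affine points = {(0, 7), (0, 12), (2, 2), (2, 17), (3, 5), (3, 14), (4, 8), (4, 11), (6, 7), (6, 12), (7, 8), (7, 11), (8, 8), (8, 11), (9, 6), (9, 13), (10, 9), (10, 10), (13, 7), (13, 12), (14, 3), (14, 16), (16, 4), (16, 15)}; affine count = 24; |E(F_19)| = 25.

Discriminant check: Δ ∝ 4a³ + 27b² = 4·2³ + 27·11² = 4·8 + 27·121 ≡ 12 (mod 19). Nonzero ⇒ E is nonsingular.
For each x ∈ F_19, compute rhs = x³ + 2·x + 11 mod 19, then count y ∈ F_19 with y² ≡ rhs.
  x = 0: rhs = 11, matching y values: 7, 12 (2 points).
  x = 1: rhs = 14, matching y values: none (0 points).
  x = 2: rhs = 4, matching y values: 2, 17 (2 points).
  x = 3: rhs = 6, matching y values: 5, 14 (2 points).
  x = 4: rhs = 7, matching y values: 8, 11 (2 points).
  x = 5: rhs = 13, matching y values: none (0 points).
  x = 6: rhs = 11, matching y values: 7, 12 (2 points).
  x = 7: rhs = 7, matching y values: 8, 11 (2 points).
  x = 8: rhs = 7, matching y values: 8, 11 (2 points).
  x = 9: rhs = 17, matching y values: 6, 13 (2 points).
  x = 10: rhs = 5, matching y values: 9, 10 (2 points).
  x = 11: rhs = 15, matching y values: none (0 points).
  x = 12: rhs = 15, matching y values: none (0 points).
  x = 13: rhs = 11, matching y values: 7, 12 (2 points).
  x = 14: rhs = 9, matching y values: 3, 16 (2 points).
  x = 15: rhs = 15, matching y values: none (0 points).
  x = 16: rhs = 16, matching y values: 4, 15 (2 points).
  x = 17: rhs = 18, matching y values: none (0 points).
  x = 18: rhs = 8, matching y values: none (0 points).
Total affine count: 24.
Full point count |E(F_19)| = 24 + 1 = 25.
Hasse bound: |25 − (19+1)| = |5| = 5 ≤ 2√19 ≈ 8.7178 ✓.


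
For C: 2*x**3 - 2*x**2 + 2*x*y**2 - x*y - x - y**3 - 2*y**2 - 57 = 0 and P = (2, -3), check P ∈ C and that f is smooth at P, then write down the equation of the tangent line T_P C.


Tangent line at P: 36*x - 41*y - 195 = 0.

Step 1: f(2, -3) = 0, so P lies on C.
Step 2: partial derivatives
  f_x(x, y) = 6*x**2 - 4*x + 2*y**2 - y - 1, f_y(x, y) = 4*x*y - x - 3*y**2 - 4*y.
  f_x(P) = 36, f_y(P) = -41 (gradient nonzero, so P is smooth).
Step 3: tangent line at P: 36·(x − 2) + -41·(y − -3) = 0.
Expanding: 36*x - 41*y - 195 = 0.


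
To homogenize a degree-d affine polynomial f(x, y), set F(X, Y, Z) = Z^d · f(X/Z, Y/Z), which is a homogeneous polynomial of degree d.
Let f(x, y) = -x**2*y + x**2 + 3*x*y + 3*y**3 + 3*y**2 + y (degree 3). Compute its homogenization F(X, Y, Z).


F(X, Y, Z) = -X**2*Y + X**2*Z + 3*X*Y*Z + 3*Y**3 + 3*Y**2*Z + Y*Z**2

deg(f) = 3.
Substitute x = X/Z, y = Y/Z into f, then multiply by Z^3.
  monomial -1·x^2·y^1 ↦ -1·X^2·Y^1·Z^0.
  monomial 1·x^2·y^0 ↦ 1·X^2·Y^0·Z^1.
  monomial 3·x^1·y^1 ↦ 3·X^1·Y^1·Z^1.
  monomial 3·x^0·y^3 ↦ 3·X^0·Y^3·Z^0.
  monomial 3·x^0·y^2 ↦ 3·X^0·Y^2·Z^1.
  monomial 1·x^0·y^1 ↦ 1·X^0·Y^1·Z^2.
Collecting: F(X, Y, Z) = -X**2*Y + X**2*Z + 3*X*Y*Z + 3*Y**3 + 3*Y**2*Z + Y*Z**2.


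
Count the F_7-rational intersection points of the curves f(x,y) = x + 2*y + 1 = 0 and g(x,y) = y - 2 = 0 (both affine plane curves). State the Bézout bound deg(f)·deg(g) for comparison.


Common zeros: {(2, 2)}; count = 1; Bézout bound = 1.

deg(f) = 1, deg(g) = 1, so Bézout bound = 1.
Scan x ∈ F_7. For each x, list the y ∈ F_7 with f(x, y) ≡ 0 and those with g(x, y) ≡ 0 (mod 7); the common zeros in that column are the intersection.
  x = 0: f ≡ 0 at y ∈ {3}; g ≡ 0 at y ∈ {2}; common: ∅.
  x = 1: f ≡ 0 at y ∈ {6}; g ≡ 0 at y ∈ {2}; common: ∅.
  x = 2: f ≡ 0 at y ∈ {2}; g ≡ 0 at y ∈ {2}; common: {2}.
  x = 3: f ≡ 0 at y ∈ {5}; g ≡ 0 at y ∈ {2}; common: ∅.
  x = 4: f ≡ 0 at y ∈ {1}; g ≡ 0 at y ∈ {2}; common: ∅.
  x = 5: f ≡ 0 at y ∈ {4}; g ≡ 0 at y ∈ {2}; common: ∅.
  x = 6: f ≡ 0 at y ∈ {0}; g ≡ 0 at y ∈ {2}; common: ∅.
Collecting: common zeros = {(2, 2)}, so the count is 1.
Comparison with the Bézout bound: 1 ≤ 1 = deg(f)·deg(g), as expected for curves with no common component (the bound is attained).


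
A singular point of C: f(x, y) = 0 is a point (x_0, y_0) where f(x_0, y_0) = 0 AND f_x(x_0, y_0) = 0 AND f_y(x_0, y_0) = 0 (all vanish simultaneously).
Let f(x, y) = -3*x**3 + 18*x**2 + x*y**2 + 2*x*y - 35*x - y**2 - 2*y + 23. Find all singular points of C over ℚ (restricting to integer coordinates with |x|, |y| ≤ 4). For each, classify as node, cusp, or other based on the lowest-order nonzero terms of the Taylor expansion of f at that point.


Singular points: {(2, -1)}; classification: cusp.

Compute partial derivatives:
  f_x = -9*x**2 + 36*x + y**2 + 2*y - 35.
  f_y = 2*x*y + 2*x - 2*y - 2.
Scan x_0 ∈ {−4, ..., 4}. For each x_0, f_y(x_0, y) is a polynomial in y; find its integer roots y ∈ {−4, ..., 4}, then test f_x and f at those candidates.
  x = -4: f_y(-4, y) = -10*y - 10; vanishes at y ∈ {-1}. (-4, -1): f_x = -324 ≠ 0.
  x = -3: f_y(-3, y) = -8*y - 8; vanishes at y ∈ {-1}. (-3, -1): f_x = -225 ≠ 0.
  x = -2: f_y(-2, y) = -6*y - 6; vanishes at y ∈ {-1}. (-2, -1): f_x = -144 ≠ 0.
  x = -1: f_y(-1, y) = -4*y - 4; vanishes at y ∈ {-1}. (-1, -1): f_x = -81 ≠ 0.
  x = 0: f_y(0, y) = -2*y - 2; vanishes at y ∈ {-1}. (0, -1): f_x = -36 ≠ 0.
  x = 1: f_y(1, y) = 0; vanishes at y ∈ {-4, -3, -2, -1, 0, 1, 2, 3, 4}. (1, -4): f_x = 0 but f = 3 ≠ 0; (1, -3): f_x = -5 ≠ 0; (1, -2): f_x = -8 ≠ 0; (1, -1): f_x = -9 ≠ 0; (1, 0): f_x = -8 ≠ 0; (1, 1): f_x = -5 ≠ 0; (1, 2): f_x = 0 but f = 3 ≠ 0; (1, 3): f_x = 7 ≠ 0; (1, 4): f_x = 16 ≠ 0.
  x = 2: f_y(2, y) = 2*y + 2; vanishes at y ∈ {-1}. (2, -1): f_x = 0, f = 0 — SINGULAR.
  x = 3: f_y(3, y) = 4*y + 4; vanishes at y ∈ {-1}. (3, -1): f_x = -9 ≠ 0.
  x = 4: f_y(4, y) = 6*y + 6; vanishes at y ∈ {-1}. (4, -1): f_x = -36 ≠ 0.
Only singular point on the grid: (2, -1).
Classify: substitute x = 2 + u, y = -1 + v and expand: f = -3*u**3 + u*v**2 + v**2.
No constant or linear terms (consistent with a singular point). Quadratic part: v**2. Cubic part: -3*u**3 + u*v**2.
The quadratic part v**2 is a perfect square, so there is a single (double) tangent line v = 0, i.e. y = -1. Restricting the cubic part to that line (v = 0) leaves -3*u**3 ≠ 0, so f is not divisible by v and the branch is v² ≈ 3*u**3 to lowest order — this is a cusp.
Classification: cusp.


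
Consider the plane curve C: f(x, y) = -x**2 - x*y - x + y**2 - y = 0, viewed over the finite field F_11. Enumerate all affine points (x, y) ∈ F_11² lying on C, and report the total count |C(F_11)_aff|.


Affine F_11-points: {(0, 0), (0, 1), (1, 6), (1, 7), (2, 7), (3, 6), (3, 9), (9, 1), (9, 9), (10, 0)}; count = 10.

For each of the 121 pairs (x, y) ∈ F_11², evaluate f(x, y) mod 11. Record the zeros.
  x = 0: [0↦0, 1↦0, 2↦2, 3↦6, 4↦1, 5↦9, 6↦8, 7↦9, 8↦1, 9↦6, 10↦2]  zeros at y ∈ {0, 1}
  x = 1: [0↦9, 1↦8, 2↦9, 3↦1, 4↦6, 5↦2, 6↦0, 7↦0, 8↦2, 9↦6, 10↦1]  zeros at y ∈ {6, 7}
  x = 2: [0↦5, 1↦3, 2↦3, 3↦5, 4↦9, 5↦4, 6↦1, 7↦0, 8↦1, 9↦4, 10↦9]  zeros at y ∈ {7}
  x = 3: [0↦10, 1↦7, 2↦6, 3↦7, 4↦10, 5↦4, 6↦0, 7↦9, 8↦9, 9↦0, 10↦4]  zeros at y ∈ {6, 9}
  x = 4: [0↦2, 1↦9, 2↦7, 3↦7, 4↦9, 5↦2, 6↦8, 7↦5, 8↦4, 9↦5, 10↦8]  zeros at y ∈ ∅
  x = 5: [0↦3, 1↦9, 2↦6, 3↦5, 4↦6, 5↦9, 6↦3, 7↦10, 8↦8, 9↦8, 10↦10]  zeros at y ∈ ∅
  x = 6: [0↦2, 1↦7, 2↦3, 3↦1, 4↦1, 5↦3, 6↦7, 7↦2, 8↦10, 9↦9, 10↦10]  zeros at y ∈ ∅
  x = 7: [0↦10, 1↦3, 2↦9, 3↦6, 4↦5, 5↦6, 6↦9, 7↦3, 8↦10, 9↦8, 10↦8]  zeros at y ∈ ∅
  x = 8: [0↦5, 1↦8, 2↦2, 3↦9, 4↦7, 5↦7, 6↦9, 7↦2, 8↦8, 9↦5, 10↦4]  zeros at y ∈ ∅
  x = 9: [0↦9, 1↦0, 2↦4, 3↦10, 4↦7, 5↦6, 6↦7, 7↦10, 8↦4, 9↦0, 10↦9]  zeros at y ∈ {1, 9}
  x = 10: [0↦0, 1↦1, 2↦4, 3↦9, 4↦5, 5↦3, 6↦3, 7↦5, 8↦9, 9↦4, 10↦1]  zeros at y ∈ {0}
Collecting zeros: affine points = {(0, 0), (0, 1), (1, 6), (1, 7), (2, 7), (3, 6), (3, 9), (9, 1), (9, 9), (10, 0)}.
Total count |C(F_11)_aff| = 10.


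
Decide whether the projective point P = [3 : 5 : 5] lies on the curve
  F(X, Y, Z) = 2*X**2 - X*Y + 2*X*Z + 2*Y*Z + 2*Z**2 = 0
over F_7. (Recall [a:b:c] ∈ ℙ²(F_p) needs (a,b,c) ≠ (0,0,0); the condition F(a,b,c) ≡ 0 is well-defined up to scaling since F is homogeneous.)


F(3,5,5) ≡ 0 (mod 7); P is on the curve.

Evaluate F(3, 5, 5) term-by-term (mod 7).
  2*X**2 ↦ 2·9·1·1 = 18
  -X*Y ↦ -1·3·5·1 = -15
  2*X*Z ↦ 2·3·1·5 = 30
  2*Y*Z ↦ 2·1·5·5 = 50
  2*Z**2 ↦ 2·1·1·25 = 50
Sum: F(3, 5, 5) = (18) + (-15) + (30) + (50) + (50) = 133.
Reducing mod 7: 133 ≡ 0 (mod 7).
Since F(a, b, c) ≡ 0 (mod 7), P lies on the curve.


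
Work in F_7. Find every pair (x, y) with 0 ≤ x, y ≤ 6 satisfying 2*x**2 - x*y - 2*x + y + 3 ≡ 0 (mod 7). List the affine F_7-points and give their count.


Affine F_7-points: {(0, 4), (2, 0), (3, 4), (4, 2), (5, 2), (6, 0)}; count = 6.

For each of the 49 pairs (x, y) ∈ F_7², evaluate f(x, y) mod 7. Record the zeros.
  x = 0: [0↦3, 1↦4, 2↦5, 3↦6, 4↦0, 5↦1, 6↦2]  zeros at y ∈ {4}
  x = 1: [0↦3, 1↦3, 2↦3, 3↦3, 4↦3, 5↦3, 6↦3]  zeros at y ∈ ∅
  x = 2: [0↦0, 1↦6, 2↦5, 3↦4, 4↦3, 5↦2, 6↦1]  zeros at y ∈ {0}
  x = 3: [0↦1, 1↦6, 2↦4, 3↦2, 4↦0, 5↦5, 6↦3]  zeros at y ∈ {4}
  x = 4: [0↦6, 1↦3, 2↦0, 3↦4, 4↦1, 5↦5, 6↦2]  zeros at y ∈ {2}
  x = 5: [0↦1, 1↦4, 2↦0, 3↦3, 4↦6, 5↦2, 6↦5]  zeros at y ∈ {2}
  x = 6: [0↦0, 1↦2, 2↦4, 3↦6, 4↦1, 5↦3, 6↦5]  zeros at y ∈ {0}
Collecting zeros: affine points = {(0, 4), (2, 0), (3, 4), (4, 2), (5, 2), (6, 0)}.
Total count |C(F_7)_aff| = 6.


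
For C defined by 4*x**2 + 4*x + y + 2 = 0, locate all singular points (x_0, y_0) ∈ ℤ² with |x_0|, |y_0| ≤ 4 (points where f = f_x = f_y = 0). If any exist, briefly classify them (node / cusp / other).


No singular points in the scanned grid; C is smooth there.

Compute partial derivatives:
  f_x = 8*x + 4.
  f_y = 1.
f_y = 1 is a nonzero constant, so f_y never vanishes: no point (x, y) can satisfy f = f_x = f_y = 0. In particular no (x, y) ∈ {−4, ..., 4}² is singular; the curve is smooth.


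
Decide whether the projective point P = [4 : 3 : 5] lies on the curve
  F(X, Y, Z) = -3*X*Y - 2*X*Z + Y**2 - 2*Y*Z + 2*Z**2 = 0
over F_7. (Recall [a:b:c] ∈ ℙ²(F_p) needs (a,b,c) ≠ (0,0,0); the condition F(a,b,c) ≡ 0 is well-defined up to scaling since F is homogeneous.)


F(4,3,5) ≡ 2 (mod 7); P is NOT on the curve.

Evaluate F(4, 3, 5) term-by-term (mod 7).
  -3*X*Y ↦ -3·4·3·1 = -36
  -2*X*Z ↦ -2·4·1·5 = -40
  Y**2 ↦ 1·1·9·1 = 9
  -2*Y*Z ↦ -2·1·3·5 = -30
  2*Z**2 ↦ 2·1·1·25 = 50
Sum: F(4, 3, 5) = (-36) + (-40) + (9) + (-30) + (50) = -47.
Reducing mod 7: -47 ≡ 2 (mod 7).
Since F(a, b, c) ≡ 2 ≠ 0 (mod 7), P does NOT lie on the curve.


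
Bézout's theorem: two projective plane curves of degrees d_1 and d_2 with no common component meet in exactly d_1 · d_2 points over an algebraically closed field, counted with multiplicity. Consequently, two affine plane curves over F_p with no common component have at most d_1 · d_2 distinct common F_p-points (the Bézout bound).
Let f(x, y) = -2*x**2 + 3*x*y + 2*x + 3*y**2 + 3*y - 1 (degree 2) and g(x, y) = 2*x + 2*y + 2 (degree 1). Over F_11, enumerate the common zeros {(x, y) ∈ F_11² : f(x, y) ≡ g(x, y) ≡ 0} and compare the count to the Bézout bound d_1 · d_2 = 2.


Common zeros: ∅; count = 0; Bézout bound = 2.

deg(f) = 2, deg(g) = 1, so Bézout bound = 2.
Scan x ∈ F_11. For each x, list the y ∈ F_11 with f(x, y) ≡ 0 and those with g(x, y) ≡ 0 (mod 11); the common zeros in that column are the intersection.
  x = 0: f ≡ 0 at y ∈ ∅; g ≡ 0 at y ∈ {10}; common: ∅.
  x = 1: f ≡ 0 at y ∈ {3, 6}; g ≡ 0 at y ∈ {9}; common: ∅.
  x = 2: f ≡ 0 at y ∈ {9, 10}; g ≡ 0 at y ∈ {8}; common: ∅.
  x = 3: f ≡ 0 at y ∈ {8, 10}; g ≡ 0 at y ∈ {7}; common: ∅.
  x = 4: f ≡ 0 at y ∈ ∅; g ≡ 0 at y ∈ {6}; common: ∅.
  x = 5: f ≡ 0 at y ∈ ∅; g ≡ 0 at y ∈ {5}; common: ∅.
  x = 6: f ≡ 0 at y ∈ ∅; g ≡ 0 at y ∈ {4}; common: ∅.
  x = 7: f ≡ 0 at y ∈ {5, 9}; g ≡ 0 at y ∈ {3}; common: ∅.
  x = 8: f ≡ 0 at y ∈ ∅; g ≡ 0 at y ∈ {2}; common: ∅.
  x = 9: f ≡ 0 at y ∈ {6}; g ≡ 0 at y ∈ {1}; common: ∅.
  x = 10: f ≡ 0 at y ∈ {3, 8}; g ≡ 0 at y ∈ {0}; common: ∅.
Collecting: common zeros = ∅, so the count is 0.
Comparison with the Bézout bound: 0 ≤ 2 = deg(f)·deg(g), as expected for curves with no common component (the affine F_11-count falls short of the bound because intersections may lie at infinity, over extension fields, or carry multiplicity).


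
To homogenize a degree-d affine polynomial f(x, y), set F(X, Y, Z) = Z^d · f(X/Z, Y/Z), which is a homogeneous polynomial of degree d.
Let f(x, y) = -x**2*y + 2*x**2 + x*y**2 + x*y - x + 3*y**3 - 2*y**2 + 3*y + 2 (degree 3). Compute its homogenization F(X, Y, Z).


F(X, Y, Z) = -X**2*Y + 2*X**2*Z + X*Y**2 + X*Y*Z - X*Z**2 + 3*Y**3 - 2*Y**2*Z + 3*Y*Z**2 + 2*Z**3

deg(f) = 3.
Substitute x = X/Z, y = Y/Z into f, then multiply by Z^3.
  monomial -1·x^2·y^1 ↦ -1·X^2·Y^1·Z^0.
  monomial 2·x^2·y^0 ↦ 2·X^2·Y^0·Z^1.
  monomial 1·x^1·y^2 ↦ 1·X^1·Y^2·Z^0.
  monomial 1·x^1·y^1 ↦ 1·X^1·Y^1·Z^1.
  monomial -1·x^1·y^0 ↦ -1·X^1·Y^0·Z^2.
  monomial 3·x^0·y^3 ↦ 3·X^0·Y^3·Z^0.
  monomial -2·x^0·y^2 ↦ -2·X^0·Y^2·Z^1.
  monomial 3·x^0·y^1 ↦ 3·X^0·Y^1·Z^2.
  monomial 2·x^0·y^0 ↦ 2·X^0·Y^0·Z^3.
Collecting: F(X, Y, Z) = -X**2*Y + 2*X**2*Z + X*Y**2 + X*Y*Z - X*Z**2 + 3*Y**3 - 2*Y**2*Z + 3*Y*Z**2 + 2*Z**3.


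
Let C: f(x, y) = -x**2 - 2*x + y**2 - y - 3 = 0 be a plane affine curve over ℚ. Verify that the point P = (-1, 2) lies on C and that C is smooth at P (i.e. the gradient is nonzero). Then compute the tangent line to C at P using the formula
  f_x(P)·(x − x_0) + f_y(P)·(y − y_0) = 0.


Tangent line at P: 3*y - 6 = 0.

Step 1: f(-1, 2) = 0, so P lies on C.
Step 2: partial derivatives
  f_x(x, y) = -2*x - 2, f_y(x, y) = 2*y - 1.
  f_x(P) = 0, f_y(P) = 3 (gradient nonzero, so P is smooth).
Step 3: tangent line at P: 0·(x − -1) + 3·(y − 2) = 0.
Expanding: 3*y - 6 = 0.


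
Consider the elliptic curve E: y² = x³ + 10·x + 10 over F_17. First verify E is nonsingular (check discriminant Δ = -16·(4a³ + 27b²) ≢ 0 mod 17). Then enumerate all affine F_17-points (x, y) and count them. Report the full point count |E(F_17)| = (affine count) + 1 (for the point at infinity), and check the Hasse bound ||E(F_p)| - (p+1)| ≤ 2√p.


Affine points = {(1, 2), (1, 15), (2, 2), (2, 15), (3, 4), (3, 13), (5, 7), (5, 10), (7, 7), (7, 10), (9, 8), (9, 9), (13, 5), (13, 12), (14, 2), (14, 15), (15, 4), (15, 13), (16, 4), (16, 13)}; affine count = 20; |E(F_17)| = 21.

Discriminant check: Δ ∝ 4a³ + 27b² = 4·10³ + 27·10² = 4·1000 + 27·100 ≡ 2 (mod 17). Nonzero ⇒ E is nonsingular.
For each x ∈ F_17, compute rhs = x³ + 10·x + 10 mod 17, then count y ∈ F_17 with y² ≡ rhs.
  x = 0: rhs = 10, matching y values: none (0 points).
  x = 1: rhs = 4, matching y values: 2, 15 (2 points).
  x = 2: rhs = 4, matching y values: 2, 15 (2 points).
  x = 3: rhs = 16, matching y values: 4, 13 (2 points).
  x = 4: rhs = 12, matching y values: none (0 points).
  x = 5: rhs = 15, matching y values: 7, 10 (2 points).
  x = 6: rhs = 14, matching y values: none (0 points).
  x = 7: rhs = 15, matching y values: 7, 10 (2 points).
  x = 8: rhs = 7, matching y values: none (0 points).
  x = 9: rhs = 13, matching y values: 8, 9 (2 points).
  x = 10: rhs = 5, matching y values: none (0 points).
  x = 11: rhs = 6, matching y values: none (0 points).
  x = 12: rhs = 5, matching y values: none (0 points).
  x = 13: rhs = 8, matching y values: 5, 12 (2 points).
  x = 14: rhs = 4, matching y values: 2, 15 (2 points).
  x = 15: rhs = 16, matching y values: 4, 13 (2 points).
  x = 16: rhs = 16, matching y values: 4, 13 (2 points).
Total affine count: 20.
Full point count |E(F_17)| = 20 + 1 = 21.
Hasse bound: |21 − (17+1)| = |3| = 3 ≤ 2√17 ≈ 8.2462 ✓.


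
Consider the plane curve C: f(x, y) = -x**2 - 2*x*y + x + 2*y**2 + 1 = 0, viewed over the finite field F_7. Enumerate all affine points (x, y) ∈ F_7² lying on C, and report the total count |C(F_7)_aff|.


Affine F_7-points: {(5, 6)}; count = 1.

For each of the 49 pairs (x, y) ∈ F_7², evaluate f(x, y) mod 7. Record the zeros.
  x = 0: [0↦1, 1↦3, 2↦2, 3↦5, 4↦5, 5↦2, 6↦3]  zeros at y ∈ ∅
  x = 1: [0↦1, 1↦1, 2↦5, 3↦6, 4↦4, 5↦6, 6↦5]  zeros at y ∈ ∅
  x = 2: [0↦6, 1↦4, 2↦6, 3↦5, 4↦1, 5↦1, 6↦5]  zeros at y ∈ ∅
  x = 3: [0↦2, 1↦5, 2↦5, 3↦2, 4↦3, 5↦1, 6↦3]  zeros at y ∈ ∅
  x = 4: [0↦3, 1↦4, 2↦2, 3↦4, 4↦3, 5↦6, 6↦6]  zeros at y ∈ ∅
  x = 5: [0↦2, 1↦1, 2↦4, 3↦4, 4↦1, 5↦2, 6↦0]  zeros at y ∈ {6}
  x = 6: [0↦6, 1↦3, 2↦4, 3↦2, 4↦4, 5↦3, 6↦6]  zeros at y ∈ ∅
Collecting zeros: affine points = {(5, 6)}.
Total count |C(F_7)_aff| = 1.


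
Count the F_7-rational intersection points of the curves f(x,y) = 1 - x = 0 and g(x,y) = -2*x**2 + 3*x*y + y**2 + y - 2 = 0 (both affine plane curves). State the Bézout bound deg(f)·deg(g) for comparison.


Common zeros: {(1, 4), (1, 6)}; count = 2; Bézout bound = 2.

deg(f) = 1, deg(g) = 2, so Bézout bound = 2.
Scan x ∈ F_7. For each x, list the y ∈ F_7 with f(x, y) ≡ 0 and those with g(x, y) ≡ 0 (mod 7); the common zeros in that column are the intersection.
  x = 0: f ≡ 0 at y ∈ ∅; g ≡ 0 at y ∈ {1, 5}; common: ∅.
  x = 1: f ≡ 0 at y ∈ {0, 1, 2, 3, 4, 5, 6}; g ≡ 0 at y ∈ {4, 6}; common: {4, 6}.
  x = 2: f ≡ 0 at y ∈ ∅; g ≡ 0 at y ∈ ∅; common: ∅.
  x = 3: f ≡ 0 at y ∈ ∅; g ≡ 0 at y ∈ ∅; common: ∅.
  x = 4: f ≡ 0 at y ∈ ∅; g ≡ 0 at y ∈ {3, 5}; common: ∅.
  x = 5: f ≡ 0 at y ∈ ∅; g ≡ 0 at y ∈ {1, 4}; common: ∅.
  x = 6: f ≡ 0 at y ∈ ∅; g ≡ 0 at y ∈ ∅; common: ∅.
Collecting: common zeros = {(1, 4), (1, 6)}, so the count is 2.
Comparison with the Bézout bound: 2 ≤ 2 = deg(f)·deg(g), as expected for curves with no common component (the bound is attained).


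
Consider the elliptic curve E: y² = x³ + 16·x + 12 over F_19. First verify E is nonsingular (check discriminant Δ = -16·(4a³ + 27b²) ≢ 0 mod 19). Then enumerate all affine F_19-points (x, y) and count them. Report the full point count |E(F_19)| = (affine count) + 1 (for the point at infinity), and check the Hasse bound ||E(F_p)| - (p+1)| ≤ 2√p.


Affine points = {(3, 7), (3, 12), (4, 8), (4, 11), (6, 1), (6, 18), (7, 7), (7, 12), (8, 5), (8, 14), (9, 7), (9, 12), (13, 2), (13, 17), (14, 4), (14, 15), (15, 6), (15, 13)}; affine count = 18; |E(F_19)| = 19.

Discriminant check: Δ ∝ 4a³ + 27b² = 4·16³ + 27·12² = 4·4096 + 27·144 ≡ 18 (mod 19). Nonzero ⇒ E is nonsingular.
For each x ∈ F_19, compute rhs = x³ + 16·x + 12 mod 19, then count y ∈ F_19 with y² ≡ rhs.
  x = 0: rhs = 12, matching y values: none (0 points).
  x = 1: rhs = 10, matching y values: none (0 points).
  x = 2: rhs = 14, matching y values: none (0 points).
  x = 3: rhs = 11, matching y values: 7, 12 (2 points).
  x = 4: rhs = 7, matching y values: 8, 11 (2 points).
  x = 5: rhs = 8, matching y values: none (0 points).
  x = 6: rhs = 1, matching y values: 1, 18 (2 points).
  x = 7: rhs = 11, matching y values: 7, 12 (2 points).
  x = 8: rhs = 6, matching y values: 5, 14 (2 points).
  x = 9: rhs = 11, matching y values: 7, 12 (2 points).
  x = 10: rhs = 13, matching y values: none (0 points).
  x = 11: rhs = 18, matching y values: none (0 points).
  x = 12: rhs = 13, matching y values: none (0 points).
  x = 13: rhs = 4, matching y values: 2, 17 (2 points).
  x = 14: rhs = 16, matching y values: 4, 15 (2 points).
  x = 15: rhs = 17, matching y values: 6, 13 (2 points).
  x = 16: rhs = 13, matching y values: none (0 points).
  x = 17: rhs = 10, matching y values: none (0 points).
  x = 18: rhs = 14, matching y values: none (0 points).
Total affine count: 18.
Full point count |E(F_19)| = 18 + 1 = 19.
Hasse bound: |19 − (19+1)| = |-1| = 1 ≤ 2√19 ≈ 8.7178 ✓.


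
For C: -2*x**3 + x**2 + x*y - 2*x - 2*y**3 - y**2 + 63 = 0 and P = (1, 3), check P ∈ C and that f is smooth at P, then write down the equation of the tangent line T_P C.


Tangent line at P: -3*x - 59*y + 180 = 0.

Step 1: f(1, 3) = 0, so P lies on C.
Step 2: partial derivatives
  f_x(x, y) = -6*x**2 + 2*x + y - 2, f_y(x, y) = x - 6*y**2 - 2*y.
  f_x(P) = -3, f_y(P) = -59 (gradient nonzero, so P is smooth).
Step 3: tangent line at P: -3·(x − 1) + -59·(y − 3) = 0.
Expanding: -3*x - 59*y + 180 = 0.


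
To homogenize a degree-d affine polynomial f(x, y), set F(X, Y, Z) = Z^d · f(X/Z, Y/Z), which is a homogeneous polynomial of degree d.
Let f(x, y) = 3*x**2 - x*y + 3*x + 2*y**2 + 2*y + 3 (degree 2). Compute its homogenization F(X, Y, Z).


F(X, Y, Z) = 3*X**2 - X*Y + 3*X*Z + 2*Y**2 + 2*Y*Z + 3*Z**2

deg(f) = 2.
Substitute x = X/Z, y = Y/Z into f, then multiply by Z^2.
  monomial 3·x^2·y^0 ↦ 3·X^2·Y^0·Z^0.
  monomial -1·x^1·y^1 ↦ -1·X^1·Y^1·Z^0.
  monomial 3·x^1·y^0 ↦ 3·X^1·Y^0·Z^1.
  monomial 2·x^0·y^2 ↦ 2·X^0·Y^2·Z^0.
  monomial 2·x^0·y^1 ↦ 2·X^0·Y^1·Z^1.
  monomial 3·x^0·y^0 ↦ 3·X^0·Y^0·Z^2.
Collecting: F(X, Y, Z) = 3*X**2 - X*Y + 3*X*Z + 2*Y**2 + 2*Y*Z + 3*Z**2.


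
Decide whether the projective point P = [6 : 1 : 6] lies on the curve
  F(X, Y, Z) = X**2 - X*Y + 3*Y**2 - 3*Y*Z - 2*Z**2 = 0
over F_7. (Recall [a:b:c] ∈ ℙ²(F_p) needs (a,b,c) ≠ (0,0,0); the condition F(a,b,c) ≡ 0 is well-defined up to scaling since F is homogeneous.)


F(6,1,6) ≡ 6 (mod 7); P is NOT on the curve.

Evaluate F(6, 1, 6) term-by-term (mod 7).
  X**2 ↦ 1·36·1·1 = 36
  -X*Y ↦ -1·6·1·1 = -6
  3*Y**2 ↦ 3·1·1·1 = 3
  -3*Y*Z ↦ -3·1·1·6 = -18
  -2*Z**2 ↦ -2·1·1·36 = -72
Sum: F(6, 1, 6) = (36) + (-6) + (3) + (-18) + (-72) = -57.
Reducing mod 7: -57 ≡ 6 (mod 7).
Since F(a, b, c) ≡ 6 ≠ 0 (mod 7), P does NOT lie on the curve.


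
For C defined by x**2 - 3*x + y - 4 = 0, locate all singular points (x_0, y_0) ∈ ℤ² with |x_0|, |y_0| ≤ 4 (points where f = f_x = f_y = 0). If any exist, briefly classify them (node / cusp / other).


No singular points in the scanned grid; C is smooth there.

Compute partial derivatives:
  f_x = 2*x - 3.
  f_y = 1.
f_y = 1 is a nonzero constant, so f_y never vanishes: no point (x, y) can satisfy f = f_x = f_y = 0. In particular no (x, y) ∈ {−4, ..., 4}² is singular; the curve is smooth.


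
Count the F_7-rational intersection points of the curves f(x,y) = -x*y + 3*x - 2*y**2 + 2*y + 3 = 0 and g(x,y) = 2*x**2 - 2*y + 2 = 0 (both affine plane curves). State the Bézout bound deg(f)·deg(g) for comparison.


Common zeros: {(1, 2)}; count = 1; Bézout bound = 4.

deg(f) = 2, deg(g) = 2, so Bézout bound = 4.
Scan x ∈ F_7. For each x, list the y ∈ F_7 with f(x, y) ≡ 0 and those with g(x, y) ≡ 0 (mod 7); the common zeros in that column are the intersection.
  x = 0: f ≡ 0 at y ∈ {4}; g ≡ 0 at y ∈ {1}; common: ∅.
  x = 1: f ≡ 0 at y ∈ {2}; g ≡ 0 at y ∈ {2}; common: {2}.
  x = 2: f ≡ 0 at y ∈ {1, 6}; g ≡ 0 at y ∈ {5}; common: ∅.
  x = 3: f ≡ 0 at y ∈ ∅; g ≡ 0 at y ∈ {3}; common: ∅.
  x = 4: f ≡ 0 at y ∈ ∅; g ≡ 0 at y ∈ {3}; common: ∅.
  x = 5: f ≡ 0 at y ∈ ∅; g ≡ 0 at y ∈ {5}; common: ∅.
  x = 6: f ≡ 0 at y ∈ {0, 5}; g ≡ 0 at y ∈ {2}; common: ∅.
Collecting: common zeros = {(1, 2)}, so the count is 1.
Comparison with the Bézout bound: 1 ≤ 4 = deg(f)·deg(g), as expected for curves with no common component (the affine F_7-count falls short of the bound because intersections may lie at infinity, over extension fields, or carry multiplicity).


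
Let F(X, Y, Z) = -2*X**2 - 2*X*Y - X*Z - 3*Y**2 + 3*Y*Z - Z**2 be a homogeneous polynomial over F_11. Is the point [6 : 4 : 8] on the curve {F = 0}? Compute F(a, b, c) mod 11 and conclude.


F(6,4,8) ≡ 3 (mod 11); P is NOT on the curve.

Evaluate F(6, 4, 8) term-by-term (mod 11).
  -2*X**2 ↦ -2·36·1·1 = -72
  -2*X*Y ↦ -2·6·4·1 = -48
  -X*Z ↦ -1·6·1·8 = -48
  -3*Y**2 ↦ -3·1·16·1 = -48
  3*Y*Z ↦ 3·1·4·8 = 96
  -Z**2 ↦ -1·1·1·64 = -64
Sum: F(6, 4, 8) = (-72) + (-48) + (-48) + (-48) + (96) + (-64) = -184.
Reducing mod 11: -184 ≡ 3 (mod 11).
Since F(a, b, c) ≡ 3 ≠ 0 (mod 11), P does NOT lie on the curve.


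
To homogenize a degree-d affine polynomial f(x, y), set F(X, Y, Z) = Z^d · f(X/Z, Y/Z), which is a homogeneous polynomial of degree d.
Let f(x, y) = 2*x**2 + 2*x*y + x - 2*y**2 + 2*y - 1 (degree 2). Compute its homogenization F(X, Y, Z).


F(X, Y, Z) = 2*X**2 + 2*X*Y + X*Z - 2*Y**2 + 2*Y*Z - Z**2

deg(f) = 2.
Substitute x = X/Z, y = Y/Z into f, then multiply by Z^2.
  monomial 2·x^2·y^0 ↦ 2·X^2·Y^0·Z^0.
  monomial 2·x^1·y^1 ↦ 2·X^1·Y^1·Z^0.
  monomial 1·x^1·y^0 ↦ 1·X^1·Y^0·Z^1.
  monomial -2·x^0·y^2 ↦ -2·X^0·Y^2·Z^0.
  monomial 2·x^0·y^1 ↦ 2·X^0·Y^1·Z^1.
  monomial -1·x^0·y^0 ↦ -1·X^0·Y^0·Z^2.
Collecting: F(X, Y, Z) = 2*X**2 + 2*X*Y + X*Z - 2*Y**2 + 2*Y*Z - Z**2.


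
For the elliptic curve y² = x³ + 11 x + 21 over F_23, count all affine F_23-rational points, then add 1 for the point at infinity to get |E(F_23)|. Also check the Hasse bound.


Affine points = {(3, 9), (3, 14), (6, 2), (6, 21), (7, 2), (7, 21), (8, 0), (10, 2), (10, 21), (11, 1), (11, 22), (12, 8), (12, 15), (18, 5), (18, 18), (22, 3), (22, 20)}; affine count = 17; |E(F_23)| = 18.

Discriminant check: Δ ∝ 4a³ + 27b² = 4·11³ + 27·21² = 4·1331 + 27·441 ≡ 4 (mod 23). Nonzero ⇒ E is nonsingular.
For each x ∈ F_23, compute rhs = x³ + 11·x + 21 mod 23, then count y ∈ F_23 with y² ≡ rhs.
  x = 0: rhs = 21, matching y values: none (0 points).
  x = 1: rhs = 10, matching y values: none (0 points).
  x = 2: rhs = 5, matching y values: none (0 points).
  x = 3: rhs = 12, matching y values: 9, 14 (2 points).
  x = 4: rhs = 14, matching y values: none (0 points).
  x = 5: rhs = 17, matching y values: none (0 points).
  x = 6: rhs = 4, matching y values: 2, 21 (2 points).
  x = 7: rhs = 4, matching y values: 2, 21 (2 points).
  x = 8: rhs = 0, matching y values: 0 (1 points).
  x = 9: rhs = 21, matching y values: none (0 points).
  x = 10: rhs = 4, matching y values: 2, 21 (2 points).
  x = 11: rhs = 1, matching y values: 1, 22 (2 points).
  x = 12: rhs = 18, matching y values: 8, 15 (2 points).
  x = 13: rhs = 15, matching y values: none (0 points).
  x = 14: rhs = 21, matching y values: none (0 points).
  x = 15: rhs = 19, matching y values: none (0 points).
  x = 16: rhs = 15, matching y values: none (0 points).
  x = 17: rhs = 15, matching y values: none (0 points).
  x = 18: rhs = 2, matching y values: 5, 18 (2 points).
  x = 19: rhs = 5, matching y values: none (0 points).
  x = 20: rhs = 7, matching y values: none (0 points).
  x = 21: rhs = 14, matching y values: none (0 points).
  x = 22: rhs = 9, matching y values: 3, 20 (2 points).
Total affine count: 17.
Full point count |E(F_23)| = 17 + 1 = 18.
Hasse bound: |18 − (23+1)| = |-6| = 6 ≤ 2√23 ≈ 9.5917 ✓.


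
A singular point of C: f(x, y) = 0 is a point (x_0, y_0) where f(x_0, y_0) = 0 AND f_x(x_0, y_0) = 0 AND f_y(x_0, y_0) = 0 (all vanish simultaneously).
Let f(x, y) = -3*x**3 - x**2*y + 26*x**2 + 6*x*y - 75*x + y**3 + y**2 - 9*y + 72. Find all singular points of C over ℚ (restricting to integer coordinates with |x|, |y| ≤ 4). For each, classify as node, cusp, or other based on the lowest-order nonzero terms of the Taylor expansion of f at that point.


Singular points: {(3, 0)}; classification: node.

Compute partial derivatives:
  f_x = -9*x**2 - 2*x*y + 52*x + 6*y - 75.
  f_y = -x**2 + 6*x + 3*y**2 + 2*y - 9.
Scan x_0 ∈ {−4, ..., 4}. For each x_0, f_y(x_0, y) is a polynomial in y; find its integer roots y ∈ {−4, ..., 4}, then test f_x and f at those candidates.
  x = -4: f_y(-4, y) = 3*y**2 + 2*y - 49; no integer root y with |y| ≤ 4.
  x = -3: f_y(-3, y) = 3*y**2 + 2*y - 36; no integer root y with |y| ≤ 4.
  x = -2: f_y(-2, y) = 3*y**2 + 2*y - 25; no integer root y with |y| ≤ 4.
  x = -1: f_y(-1, y) = 3*y**2 + 2*y - 16; vanishes at y ∈ {2}. (-1, 2): f_x = -120 ≠ 0.
  x = 0: f_y(0, y) = 3*y**2 + 2*y - 9; no integer root y with |y| ≤ 4.
  x = 1: f_y(1, y) = 3*y**2 + 2*y - 4; no integer root y with |y| ≤ 4.
  x = 2: f_y(2, y) = 3*y**2 + 2*y - 1; vanishes at y ∈ {-1}. (2, -1): f_x = -9 ≠ 0.
  x = 3: f_y(3, y) = 3*y**2 + 2*y; vanishes at y ∈ {0}. (3, 0): f_x = 0, f = 0 — SINGULAR.
  x = 4: f_y(4, y) = 3*y**2 + 2*y - 1; vanishes at y ∈ {-1}. (4, -1): f_x = -9 ≠ 0.
Only singular point on the grid: (3, 0).
Classify: substitute x = 3 + u, y = 0 + v and expand: f = -3*u**3 - u**2*v - u**2 + v**3 + v**2.
No constant or linear terms (consistent with a singular point). Quadratic part: -u**2 + v**2. Cubic part: -3*u**3 - u**2*v + v**3.
The quadratic part v**2 - u**2 = (v − u)(v + u) splits into two distinct linear factors, so there are two distinct tangent lines y − 0 = ±(x − 3) — this is a node (ordinary double point).
Classification: node.
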